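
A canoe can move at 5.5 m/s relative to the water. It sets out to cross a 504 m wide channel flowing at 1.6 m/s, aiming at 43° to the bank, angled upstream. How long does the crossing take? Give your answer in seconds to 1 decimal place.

134.4 s

The component of the canoe's velocity perpendicular to the bank is 5.5 × sin 43° = 3.751 m/s.
The flow acts along the bank and has no component across it.
Time = 504 / 3.751 = 134.364 s.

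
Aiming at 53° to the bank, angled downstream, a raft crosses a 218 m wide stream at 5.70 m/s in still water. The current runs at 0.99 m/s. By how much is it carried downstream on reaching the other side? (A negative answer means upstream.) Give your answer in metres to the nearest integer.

Perpendicular speed = 4.552 m/s; crossing time = 218 / 4.552 = 47.889 s.
Net downstream speed = 4.420 m/s.
Drift = 4.420 × 47.889 = 211.685 m (downstream).

212 m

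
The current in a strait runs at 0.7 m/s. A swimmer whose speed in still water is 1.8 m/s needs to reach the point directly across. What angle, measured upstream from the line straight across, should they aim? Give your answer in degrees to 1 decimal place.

To cancel the current, the upstream component of the swimmer's velocity must equal the flow: 1.8 sin θ = 0.7.
sin θ = 0.7 / 1.8 = 0.3889.
θ = arcsin(0.3889) = 22.885°.

22.9°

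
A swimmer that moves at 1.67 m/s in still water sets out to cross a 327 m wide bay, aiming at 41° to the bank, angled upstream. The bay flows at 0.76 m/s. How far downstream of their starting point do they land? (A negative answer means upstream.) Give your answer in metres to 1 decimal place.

-149.3 m

Perpendicular speed = 1.096 m/s; crossing time = 327 / 1.096 = 298.462 s.
Net downstream speed = -0.500 m/s.
Drift = -0.500 × 298.462 = -149.340 m (upstream).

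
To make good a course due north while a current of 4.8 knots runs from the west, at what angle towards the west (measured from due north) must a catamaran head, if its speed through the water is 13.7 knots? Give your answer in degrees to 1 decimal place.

20.5°

The current pushes perpendicular to the desired track; the heading must have a component into the current equal to 4.8 knots: 13.7 sin θ = 4.8.
sin θ = 0.3504, so θ = 20.510°.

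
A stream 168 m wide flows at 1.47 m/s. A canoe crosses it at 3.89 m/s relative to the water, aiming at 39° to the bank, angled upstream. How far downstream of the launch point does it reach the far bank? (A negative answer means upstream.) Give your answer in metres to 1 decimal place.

Perpendicular speed = 2.448 m/s; crossing time = 168 / 2.448 = 68.626 s.
Net downstream speed = -1.553 m/s.
Drift = -1.553 × 68.626 = -106.583 m (upstream).

-106.6 m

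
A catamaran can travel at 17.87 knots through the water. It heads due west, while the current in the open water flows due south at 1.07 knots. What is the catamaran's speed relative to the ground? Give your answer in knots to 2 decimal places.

17.90 knots

Taking east as x and north as y: velocity relative to the water = (-17.870, 0.000) knots; the water relative to ground = (0.000, -1.070) knots.
Velocity relative to ground = (-17.870, 0.000) + (0.000, -1.070) = (-17.870, -1.070) knots.
Speed = |(-17.870, -1.070)| = 17.902 knots.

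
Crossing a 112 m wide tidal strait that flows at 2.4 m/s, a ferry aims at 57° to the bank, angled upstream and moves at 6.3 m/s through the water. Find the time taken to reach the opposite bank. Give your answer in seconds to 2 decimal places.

The component of the ferry's velocity perpendicular to the bank is 6.3 × sin 57° = 5.284 m/s.
The flow acts along the bank and has no component across it.
Time = 112 / 5.284 = 21.198 s.

21.20 s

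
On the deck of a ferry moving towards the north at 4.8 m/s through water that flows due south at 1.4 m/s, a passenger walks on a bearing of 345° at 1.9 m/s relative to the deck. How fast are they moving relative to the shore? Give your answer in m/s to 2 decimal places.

5.26 m/s

In east/north components (m/s): passenger relative to ferry = (-0.492, 1.835); ferry relative to water = (0.000, 4.800); water relative to ground = (0.000, -1.400).
Sum = (-0.492, 5.235) m/s.
Speed = |(-0.492, 5.235)| = 5.258 m/s.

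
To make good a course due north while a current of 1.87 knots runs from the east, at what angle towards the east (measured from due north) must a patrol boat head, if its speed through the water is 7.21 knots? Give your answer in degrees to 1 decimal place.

The current pushes perpendicular to the desired track; the heading must have a component into the current equal to 1.87 knots: 7.21 sin θ = 1.87.
sin θ = 0.2594, so θ = 15.032°.

15.0°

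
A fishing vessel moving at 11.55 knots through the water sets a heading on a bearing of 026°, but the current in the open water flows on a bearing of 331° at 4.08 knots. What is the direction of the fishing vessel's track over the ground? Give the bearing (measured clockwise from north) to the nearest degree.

Taking east as x and north as y: velocity relative to the water = (5.063, 10.381) knots; the water relative to ground = (-1.978, 3.568) knots.
Velocity relative to ground = (5.063, 10.381) + (-1.978, 3.568) = (3.085, 13.950) knots.
Bearing = atan2(3.09, 13.95) = 12.47° clockwise from north.

012°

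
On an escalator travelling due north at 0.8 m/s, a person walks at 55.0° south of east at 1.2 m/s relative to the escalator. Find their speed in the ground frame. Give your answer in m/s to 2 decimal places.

Taking east as x and north as y: escalator velocity = (0.000, 0.800) m/s; person velocity relative to escalator = (0.688, -0.983) m/s.
Velocity relative to ground = (0.000, 0.800) + (0.688, -0.983) = (0.688, -0.183) m/s.
Speed = |(0.688, -0.183)| = 0.712 m/s.

0.71 m/s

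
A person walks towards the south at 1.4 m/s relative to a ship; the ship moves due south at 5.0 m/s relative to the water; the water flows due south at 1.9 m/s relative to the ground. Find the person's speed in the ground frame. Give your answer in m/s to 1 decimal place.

In east/north components (m/s): person relative to ship = (0.000, -1.400); ship relative to water = (0.000, -5.000); water relative to ground = (0.000, -1.900).
Sum = (0.000, -8.300) m/s.
Speed = |(0.000, -8.300)| = 8.300 m/s.

8.3 m/s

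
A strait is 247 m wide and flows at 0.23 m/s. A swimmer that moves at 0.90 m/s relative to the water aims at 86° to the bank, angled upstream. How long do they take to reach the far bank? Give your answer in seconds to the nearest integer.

275 s

The component of the swimmer's velocity perpendicular to the bank is 0.90 × sin 86° = 0.898 m/s.
The flow acts along the bank and has no component across it.
Time = 247 / 0.898 = 275.115 s.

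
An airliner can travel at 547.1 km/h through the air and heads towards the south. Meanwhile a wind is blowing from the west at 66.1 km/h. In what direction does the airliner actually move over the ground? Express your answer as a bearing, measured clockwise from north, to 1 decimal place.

173.1°

Taking east as x and north as y: velocity relative to the air = (0.000, -547.100) km/h; the air relative to ground = (66.100, 0.000) km/h.
Velocity relative to ground = (0.000, -547.100) + (66.100, 0.000) = (66.100, -547.100) km/h.
Bearing = atan2(66.10, -547.10) = 173.11° clockwise from north.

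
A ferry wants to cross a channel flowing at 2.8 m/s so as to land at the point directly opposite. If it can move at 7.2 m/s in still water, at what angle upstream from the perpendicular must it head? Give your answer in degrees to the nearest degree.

To cancel the current, the upstream component of the ferry's velocity must equal the flow: 7.2 sin θ = 2.8.
sin θ = 2.8 / 7.2 = 0.3889.
θ = arcsin(0.3889) = 22.885°.

23°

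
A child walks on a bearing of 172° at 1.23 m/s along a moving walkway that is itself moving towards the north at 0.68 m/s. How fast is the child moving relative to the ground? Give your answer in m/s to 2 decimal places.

0.56 m/s

Taking east as x and north as y: moving walkway velocity = (0.000, 0.680) m/s; child velocity relative to moving walkway = (0.171, -1.218) m/s.
Velocity relative to ground = (0.000, 0.680) + (0.171, -1.218) = (0.171, -0.538) m/s.
Speed = |(0.171, -0.538)| = 0.565 m/s.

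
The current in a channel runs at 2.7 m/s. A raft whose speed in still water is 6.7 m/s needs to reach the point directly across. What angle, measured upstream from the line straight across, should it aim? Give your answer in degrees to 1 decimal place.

To cancel the current, the upstream component of the raft's velocity must equal the flow: 6.7 sin θ = 2.7.
sin θ = 2.7 / 6.7 = 0.4030.
θ = arcsin(0.4030) = 23.765°.

23.8°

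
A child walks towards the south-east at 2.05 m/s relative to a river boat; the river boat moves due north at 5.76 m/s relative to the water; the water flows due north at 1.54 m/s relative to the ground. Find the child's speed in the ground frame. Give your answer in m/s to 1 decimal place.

In east/north components (m/s): child relative to river boat = (1.450, -1.450); river boat relative to water = (0.000, 5.760); water relative to ground = (0.000, 1.540).
Sum = (1.450, 5.850) m/s.
Speed = |(1.450, 5.850)| = 6.027 m/s.

6.0 m/s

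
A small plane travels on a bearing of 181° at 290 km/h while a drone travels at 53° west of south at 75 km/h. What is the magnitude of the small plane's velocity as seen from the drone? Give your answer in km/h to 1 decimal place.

250.9 km/h

Taking east as x and north as y: small plane velocity = (-5.061, -289.956) km/h; drone velocity = (-59.898, -45.136) km/h.
Velocity of small plane relative to drone = (-5.061, -289.956) − (-59.898, -45.136) = (54.836, -244.820) km/h.
Magnitude = |(54.836, -244.820)| = 250.886 km/h.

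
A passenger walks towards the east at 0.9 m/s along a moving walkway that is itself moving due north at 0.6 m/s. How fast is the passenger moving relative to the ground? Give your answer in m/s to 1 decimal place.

1.1 m/s

Taking east as x and north as y: moving walkway velocity = (0.000, 0.600) m/s; passenger velocity relative to moving walkway = (0.900, 0.000) m/s.
Velocity relative to ground = (0.000, 0.600) + (0.900, 0.000) = (0.900, 0.600) m/s.
Speed = |(0.900, 0.600)| = 1.082 m/s.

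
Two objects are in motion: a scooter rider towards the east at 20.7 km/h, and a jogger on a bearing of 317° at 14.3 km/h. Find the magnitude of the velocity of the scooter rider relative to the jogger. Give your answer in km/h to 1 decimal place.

32.2 km/h

Taking east as x and north as y: scooter rider velocity = (20.700, 0.000) km/h; jogger velocity = (-9.753, 10.458) km/h.
Velocity of scooter rider relative to jogger = (20.700, 0.000) − (-9.753, 10.458) = (30.453, -10.458) km/h.
Magnitude = |(30.453, -10.458)| = 32.198 km/h.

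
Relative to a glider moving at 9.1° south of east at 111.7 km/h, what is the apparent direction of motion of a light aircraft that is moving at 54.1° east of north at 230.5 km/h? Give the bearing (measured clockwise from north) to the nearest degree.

027°

Taking east as x and north as y: light aircraft velocity = (186.715, 135.159) km/h; glider velocity = (110.294, -17.666) km/h.
Velocity of light aircraft relative to glider = (186.715, 135.159) − (110.294, -17.666) = (76.420, 152.825) km/h.
Bearing = atan2(76.42, 152.83) = 26.57° clockwise from north.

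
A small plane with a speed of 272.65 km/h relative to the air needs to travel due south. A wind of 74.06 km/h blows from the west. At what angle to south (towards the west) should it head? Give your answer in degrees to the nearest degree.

The wind pushes perpendicular to the desired track; the heading must have a component into the wind equal to 74.06 km/h: 272.65 sin θ = 74.06.
sin θ = 0.2716, so θ = 15.761°.

16°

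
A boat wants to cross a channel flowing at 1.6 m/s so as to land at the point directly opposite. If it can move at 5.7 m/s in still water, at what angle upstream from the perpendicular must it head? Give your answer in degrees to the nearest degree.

16°

To cancel the current, the upstream component of the boat's velocity must equal the flow: 5.7 sin θ = 1.6.
sin θ = 1.6 / 5.7 = 0.2807.
θ = arcsin(0.2807) = 16.302°.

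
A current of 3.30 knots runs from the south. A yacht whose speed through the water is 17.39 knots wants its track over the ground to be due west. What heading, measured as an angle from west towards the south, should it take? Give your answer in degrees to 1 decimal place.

The current pushes perpendicular to the desired track; the heading must have a component into the current equal to 3.30 knots: 17.39 sin θ = 3.30.
sin θ = 0.1898, so θ = 10.939°.

10.9°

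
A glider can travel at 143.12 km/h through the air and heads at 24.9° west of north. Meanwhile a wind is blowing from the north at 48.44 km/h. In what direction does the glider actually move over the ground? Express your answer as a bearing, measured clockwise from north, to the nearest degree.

323°

Taking east as x and north as y: velocity relative to the air = (-60.259, 129.816) km/h; the air relative to ground = (0.000, -48.440) km/h.
Velocity relative to ground = (-60.259, 129.816) + (0.000, -48.440) = (-60.259, 81.376) km/h.
Bearing = atan2(-60.26, 81.38) = 323.48° clockwise from north.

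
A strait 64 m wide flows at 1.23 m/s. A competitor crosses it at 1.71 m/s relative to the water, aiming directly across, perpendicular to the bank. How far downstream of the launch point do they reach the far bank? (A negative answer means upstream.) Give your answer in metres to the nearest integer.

Perpendicular speed = 1.710 m/s; crossing time = 64 / 1.710 = 37.427 s.
Net downstream speed = 1.230 m/s.
Drift = 1.230 × 37.427 = 46.035 m (downstream).

46 m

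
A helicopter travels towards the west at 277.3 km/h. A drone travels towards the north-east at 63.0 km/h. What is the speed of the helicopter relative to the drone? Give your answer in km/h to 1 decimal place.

324.9 km/h

Taking east as x and north as y: helicopter velocity = (-277.300, 0.000) km/h; drone velocity = (44.548, 44.548) km/h.
Velocity of helicopter relative to drone = (-277.300, 0.000) − (44.548, 44.548) = (-321.848, -44.548) km/h.
Magnitude = |(-321.848, -44.548)| = 324.916 km/h.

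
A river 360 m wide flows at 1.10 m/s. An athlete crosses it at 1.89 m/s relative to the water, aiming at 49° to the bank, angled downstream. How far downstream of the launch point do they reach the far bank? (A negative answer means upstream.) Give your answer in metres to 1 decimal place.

Perpendicular speed = 1.426 m/s; crossing time = 360 / 1.426 = 252.383 s.
Net downstream speed = 2.340 m/s.
Drift = 2.340 × 252.383 = 590.565 m (downstream).

590.6 m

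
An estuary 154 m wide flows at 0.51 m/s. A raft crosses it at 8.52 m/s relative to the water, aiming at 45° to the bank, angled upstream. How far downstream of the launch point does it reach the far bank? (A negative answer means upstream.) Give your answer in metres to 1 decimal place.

-141.0 m

Perpendicular speed = 6.025 m/s; crossing time = 154 / 6.025 = 25.562 s.
Net downstream speed = -5.515 m/s.
Drift = -5.515 × 25.562 = -140.963 m (upstream).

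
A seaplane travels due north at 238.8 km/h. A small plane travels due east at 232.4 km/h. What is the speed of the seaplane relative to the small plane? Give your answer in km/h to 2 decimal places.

Taking east as x and north as y: seaplane velocity = (0.000, 238.800) km/h; small plane velocity = (232.400, 0.000) km/h.
Velocity of seaplane relative to small plane = (0.000, 238.800) − (232.400, 0.000) = (-232.400, 238.800) km/h.
Magnitude = |(-232.400, 238.800)| = 333.219 km/h.

333.22 km/h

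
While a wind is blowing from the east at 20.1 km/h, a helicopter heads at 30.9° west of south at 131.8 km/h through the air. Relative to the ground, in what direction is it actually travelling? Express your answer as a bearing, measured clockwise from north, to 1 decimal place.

217.8°

Taking east as x and north as y: velocity relative to the air = (-67.685, -113.093) km/h; the air relative to ground = (-20.100, 0.000) km/h.
Velocity relative to ground = (-67.685, -113.093) + (-20.100, 0.000) = (-87.785, -113.093) km/h.
Bearing = atan2(-87.78, -113.09) = 217.82° clockwise from north.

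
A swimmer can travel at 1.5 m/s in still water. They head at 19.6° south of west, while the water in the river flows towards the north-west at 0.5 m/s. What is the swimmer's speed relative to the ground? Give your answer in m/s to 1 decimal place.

1.8 m/s

Taking east as x and north as y: velocity relative to the water = (-1.413, -0.503) m/s; the water relative to ground = (-0.354, 0.354) m/s.
Velocity relative to ground = (-1.413, -0.503) + (-0.354, 0.354) = (-1.767, -0.150) m/s.
Speed = |(-1.767, -0.150)| = 1.773 m/s.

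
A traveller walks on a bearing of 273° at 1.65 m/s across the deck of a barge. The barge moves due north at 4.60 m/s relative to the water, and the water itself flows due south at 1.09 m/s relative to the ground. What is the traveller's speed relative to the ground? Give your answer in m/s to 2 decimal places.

3.96 m/s

In east/north components (m/s): traveller relative to barge = (-1.648, 0.086); barge relative to water = (0.000, 4.600); water relative to ground = (0.000, -1.090).
Sum = (-1.648, 3.596) m/s.
Speed = |(-1.648, 3.596)| = 3.956 m/s.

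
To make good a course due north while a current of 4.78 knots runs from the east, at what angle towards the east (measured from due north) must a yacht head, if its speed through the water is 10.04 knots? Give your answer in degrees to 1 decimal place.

28.4°

The current pushes perpendicular to the desired track; the heading must have a component into the current equal to 4.78 knots: 10.04 sin θ = 4.78.
sin θ = 0.4761, so θ = 28.431°.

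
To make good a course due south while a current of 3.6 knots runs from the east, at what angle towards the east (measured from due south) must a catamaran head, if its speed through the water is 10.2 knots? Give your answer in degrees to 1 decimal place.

20.7°

The current pushes perpendicular to the desired track; the heading must have a component into the current equal to 3.6 knots: 10.2 sin θ = 3.6.
sin θ = 0.3529, so θ = 20.667°.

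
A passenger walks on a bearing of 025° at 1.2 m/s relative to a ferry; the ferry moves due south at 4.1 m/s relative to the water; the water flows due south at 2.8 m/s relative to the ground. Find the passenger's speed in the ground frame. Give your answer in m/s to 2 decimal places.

5.83 m/s

In east/north components (m/s): passenger relative to ferry = (0.507, 1.088); ferry relative to water = (0.000, -4.100); water relative to ground = (0.000, -2.800).
Sum = (0.507, -5.812) m/s.
Speed = |(0.507, -5.812)| = 5.835 m/s.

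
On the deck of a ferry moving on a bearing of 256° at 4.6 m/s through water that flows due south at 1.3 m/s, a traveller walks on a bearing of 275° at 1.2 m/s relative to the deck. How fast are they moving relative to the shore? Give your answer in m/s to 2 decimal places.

In east/north components (m/s): traveller relative to ferry = (-1.195, 0.105); ferry relative to water = (-4.463, -1.113); water relative to ground = (0.000, -1.300).
Sum = (-5.659, -2.308) m/s.
Speed = |(-5.659, -2.308)| = 6.111 m/s.

6.11 m/s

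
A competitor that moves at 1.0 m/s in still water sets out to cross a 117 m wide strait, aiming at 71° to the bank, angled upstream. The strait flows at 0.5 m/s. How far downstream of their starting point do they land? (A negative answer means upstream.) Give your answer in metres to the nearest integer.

22 m

Perpendicular speed = 0.946 m/s; crossing time = 117 / 0.946 = 123.742 s.
Net downstream speed = 0.174 m/s.
Drift = 0.174 × 123.742 = 21.584 m (downstream).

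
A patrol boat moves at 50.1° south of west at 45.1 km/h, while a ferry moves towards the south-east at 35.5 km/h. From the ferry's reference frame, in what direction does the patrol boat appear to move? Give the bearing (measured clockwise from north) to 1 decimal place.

260.0°

Taking east as x and north as y: patrol boat velocity = (-28.929, -34.599) km/h; ferry velocity = (25.102, -25.102) km/h.
Velocity of patrol boat relative to ferry = (-28.929, -34.599) − (25.102, -25.102) = (-54.032, -9.497) km/h.
Bearing = atan2(-54.03, -9.50) = 260.03° clockwise from north.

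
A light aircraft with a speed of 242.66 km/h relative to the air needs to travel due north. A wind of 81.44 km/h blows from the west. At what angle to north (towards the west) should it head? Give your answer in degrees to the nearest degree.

The wind pushes perpendicular to the desired track; the heading must have a component into the wind equal to 81.44 km/h: 242.66 sin θ = 81.44.
sin θ = 0.3356, so θ = 19.610°.

20°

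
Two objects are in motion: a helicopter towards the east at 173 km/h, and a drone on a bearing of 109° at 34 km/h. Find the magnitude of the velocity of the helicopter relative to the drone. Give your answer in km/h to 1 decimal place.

141.3 km/h

Taking east as x and north as y: helicopter velocity = (173.000, 0.000) km/h; drone velocity = (32.148, -11.069) km/h.
Velocity of helicopter relative to drone = (173.000, 0.000) − (32.148, -11.069) = (140.852, 11.069) km/h.
Magnitude = |(140.852, 11.069)| = 141.287 km/h.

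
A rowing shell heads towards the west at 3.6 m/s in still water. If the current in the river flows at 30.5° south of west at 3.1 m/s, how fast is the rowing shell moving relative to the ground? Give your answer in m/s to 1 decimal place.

6.5 m/s

Taking east as x and north as y: velocity relative to the water = (-3.600, 0.000) m/s; the water relative to ground = (-2.671, -1.573) m/s.
Velocity relative to ground = (-3.600, 0.000) + (-2.671, -1.573) = (-6.271, -1.573) m/s.
Speed = |(-6.271, -1.573)| = 6.465 m/s.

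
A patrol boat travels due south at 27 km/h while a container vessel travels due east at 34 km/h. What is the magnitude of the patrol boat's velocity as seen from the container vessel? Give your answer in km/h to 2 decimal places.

Taking east as x and north as y: patrol boat velocity = (0.000, -27.000) km/h; container vessel velocity = (34.000, 0.000) km/h.
Velocity of patrol boat relative to container vessel = (0.000, -27.000) − (34.000, 0.000) = (-34.000, -27.000) km/h.
Magnitude = |(-34.000, -27.000)| = 43.417 km/h.

43.42 km/h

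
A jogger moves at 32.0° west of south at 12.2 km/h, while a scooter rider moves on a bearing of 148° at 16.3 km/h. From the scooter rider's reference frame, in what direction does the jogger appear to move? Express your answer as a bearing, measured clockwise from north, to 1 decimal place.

Taking east as x and north as y: jogger velocity = (-6.465, -10.346) km/h; scooter rider velocity = (8.638, -13.823) km/h.
Velocity of jogger relative to scooter rider = (-6.465, -10.346) − (8.638, -13.823) = (-15.103, 3.477) km/h.
Bearing = atan2(-15.10, 3.48) = 282.96° clockwise from north.

283.0°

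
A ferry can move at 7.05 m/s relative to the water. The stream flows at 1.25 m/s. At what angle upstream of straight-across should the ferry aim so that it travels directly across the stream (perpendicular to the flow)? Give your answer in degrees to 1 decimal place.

To cancel the current, the upstream component of the ferry's velocity must equal the flow: 7.05 sin θ = 1.25.
sin θ = 1.25 / 7.05 = 0.1773.
θ = arcsin(0.1773) = 10.213°.

10.2°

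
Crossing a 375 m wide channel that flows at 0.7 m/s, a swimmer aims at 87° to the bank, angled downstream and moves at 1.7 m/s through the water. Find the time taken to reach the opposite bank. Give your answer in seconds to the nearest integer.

221 s

The component of the swimmer's velocity perpendicular to the bank is 1.7 × sin 87° = 1.698 m/s.
The flow acts along the bank and has no component across it.
Time = 375 / 1.698 = 220.891 s.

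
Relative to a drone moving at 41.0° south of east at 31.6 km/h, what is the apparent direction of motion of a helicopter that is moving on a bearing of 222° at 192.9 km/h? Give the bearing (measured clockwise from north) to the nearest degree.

231°

Taking east as x and north as y: helicopter velocity = (-129.075, -143.353) km/h; drone velocity = (23.849, -20.731) km/h.
Velocity of helicopter relative to drone = (-129.075, -143.353) − (23.849, -20.731) = (-152.924, -122.621) km/h.
Bearing = atan2(-152.92, -122.62) = 231.28° clockwise from north.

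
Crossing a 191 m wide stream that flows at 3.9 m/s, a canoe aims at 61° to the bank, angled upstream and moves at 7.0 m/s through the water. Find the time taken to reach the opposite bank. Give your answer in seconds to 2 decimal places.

31.20 s

The component of the canoe's velocity perpendicular to the bank is 7.0 × sin 61° = 6.122 m/s.
The current is parallel to the bank, so it does not affect the crossing time.
Time = 191 / 6.122 = 31.197 s.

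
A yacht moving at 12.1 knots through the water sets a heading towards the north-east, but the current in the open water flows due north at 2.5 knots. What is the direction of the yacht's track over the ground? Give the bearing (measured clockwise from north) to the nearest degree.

038°

Taking east as x and north as y: velocity relative to the water = (8.556, 8.556) knots; the water relative to ground = (0.000, 2.500) knots.
Velocity relative to ground = (8.556, 8.556) + (0.000, 2.500) = (8.556, 11.056) knots.
Bearing = atan2(8.56, 11.06) = 37.74° clockwise from north.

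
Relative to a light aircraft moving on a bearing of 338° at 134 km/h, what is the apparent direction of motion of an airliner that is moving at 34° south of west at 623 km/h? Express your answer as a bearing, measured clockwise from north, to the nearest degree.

225°

Taking east as x and north as y: airliner velocity = (-516.490, -348.377) km/h; light aircraft velocity = (-50.197, 124.243) km/h.
Velocity of airliner relative to light aircraft = (-516.490, -348.377) − (-50.197, 124.243) = (-466.293, -472.620) km/h.
Bearing = atan2(-466.29, -472.62) = 224.61° clockwise from north.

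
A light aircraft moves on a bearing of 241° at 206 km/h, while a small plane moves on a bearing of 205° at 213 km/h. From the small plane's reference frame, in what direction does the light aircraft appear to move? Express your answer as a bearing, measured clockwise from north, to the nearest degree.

316°

Taking east as x and north as y: light aircraft velocity = (-180.172, -99.871) km/h; small plane velocity = (-90.018, -193.044) km/h.
Velocity of light aircraft relative to small plane = (-180.172, -99.871) − (-90.018, -193.044) = (-90.154, 93.173) km/h.
Bearing = atan2(-90.15, 93.17) = 315.94° clockwise from north.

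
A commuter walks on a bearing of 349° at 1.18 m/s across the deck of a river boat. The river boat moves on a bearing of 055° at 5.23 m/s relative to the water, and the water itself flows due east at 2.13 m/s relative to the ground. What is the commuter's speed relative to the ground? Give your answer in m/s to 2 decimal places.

7.46 m/s

In east/north components (m/s): commuter relative to river boat = (-0.225, 1.158); river boat relative to water = (4.284, 3.000); water relative to ground = (2.130, 0.000).
Sum = (6.189, 4.158) m/s.
Speed = |(6.189, 4.158)| = 7.456 m/s.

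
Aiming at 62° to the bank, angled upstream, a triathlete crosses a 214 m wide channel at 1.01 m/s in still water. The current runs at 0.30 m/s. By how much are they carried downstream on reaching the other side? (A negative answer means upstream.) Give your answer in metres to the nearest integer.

Perpendicular speed = 0.892 m/s; crossing time = 214 / 0.892 = 239.970 s.
Net downstream speed = -0.174 m/s.
Drift = -0.174 × 239.970 = -41.795 m (upstream).

-42 m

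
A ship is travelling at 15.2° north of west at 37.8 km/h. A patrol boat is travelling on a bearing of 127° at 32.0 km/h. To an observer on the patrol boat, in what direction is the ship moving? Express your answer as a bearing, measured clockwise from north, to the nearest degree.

Taking east as x and north as y: ship velocity = (-36.478, 9.911) km/h; patrol boat velocity = (25.556, -19.258) km/h.
Velocity of ship relative to patrol boat = (-36.478, 9.911) − (25.556, -19.258) = (-62.034, 29.169) km/h.
Bearing = atan2(-62.03, 29.17) = 295.18° clockwise from north.

295°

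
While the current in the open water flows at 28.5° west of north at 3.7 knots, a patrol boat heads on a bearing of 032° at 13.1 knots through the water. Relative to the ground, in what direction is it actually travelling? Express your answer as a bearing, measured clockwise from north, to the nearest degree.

020°

Taking east as x and north as y: velocity relative to the water = (6.942, 11.109) knots; the water relative to ground = (-1.765, 3.252) knots.
Velocity relative to ground = (6.942, 11.109) + (-1.765, 3.252) = (5.176, 14.361) knots.
Bearing = atan2(5.18, 14.36) = 19.82° clockwise from north.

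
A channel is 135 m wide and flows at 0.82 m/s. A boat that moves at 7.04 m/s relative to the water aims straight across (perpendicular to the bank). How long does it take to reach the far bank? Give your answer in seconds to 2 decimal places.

The component of the boat's velocity perpendicular to the bank is 7.04 m/s.
Only the cross-stream component determines the crossing time; the current contributes nothing perpendicular to the bank.
Time = 135 / 7.040 = 19.176 s.

19.18 s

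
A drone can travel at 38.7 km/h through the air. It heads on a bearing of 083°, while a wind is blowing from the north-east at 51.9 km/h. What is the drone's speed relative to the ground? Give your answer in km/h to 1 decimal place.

32.0 km/h

Taking east as x and north as y: velocity relative to the air = (38.412, 4.716) km/h; the air relative to ground = (-36.699, -36.699) km/h.
Velocity relative to ground = (38.412, 4.716) + (-36.699, -36.699) = (1.713, -31.982) km/h.
Speed = |(1.713, -31.982)| = 32.028 km/h.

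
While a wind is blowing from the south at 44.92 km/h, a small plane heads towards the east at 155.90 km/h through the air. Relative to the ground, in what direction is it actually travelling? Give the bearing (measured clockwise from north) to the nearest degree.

Taking east as x and north as y: velocity relative to the air = (155.900, 0.000) km/h; the air relative to ground = (0.000, 44.920) km/h.
Velocity relative to ground = (155.900, 0.000) + (0.000, 44.920) = (155.900, 44.920) km/h.
Bearing = atan2(155.90, 44.92) = 73.93° clockwise from north.

074°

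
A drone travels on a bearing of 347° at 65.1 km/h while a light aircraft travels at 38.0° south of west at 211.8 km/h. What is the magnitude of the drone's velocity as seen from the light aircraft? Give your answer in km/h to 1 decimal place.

Taking east as x and north as y: drone velocity = (-14.644, 63.431) km/h; light aircraft velocity = (-166.901, -130.397) km/h.
Velocity of drone relative to light aircraft = (-14.644, 63.431) − (-166.901, -130.397) = (152.256, 193.829) km/h.
Magnitude = |(152.256, 193.829)| = 246.478 km/h.

246.5 km/h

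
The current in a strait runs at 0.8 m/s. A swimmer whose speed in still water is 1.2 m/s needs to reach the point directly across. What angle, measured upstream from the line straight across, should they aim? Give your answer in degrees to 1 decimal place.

41.8°

To cancel the current, the upstream component of the swimmer's velocity must equal the flow: 1.2 sin θ = 0.8.
sin θ = 0.8 / 1.2 = 0.6667.
θ = arcsin(0.6667) = 41.810°.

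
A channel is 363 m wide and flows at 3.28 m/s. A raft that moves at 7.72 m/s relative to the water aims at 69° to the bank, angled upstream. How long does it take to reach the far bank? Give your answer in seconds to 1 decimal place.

The component of the raft's velocity perpendicular to the bank is 7.72 × sin 69° = 7.207 m/s.
The flow acts along the bank and has no component across it.
Time = 363 / 7.207 = 50.366 s.

50.4 s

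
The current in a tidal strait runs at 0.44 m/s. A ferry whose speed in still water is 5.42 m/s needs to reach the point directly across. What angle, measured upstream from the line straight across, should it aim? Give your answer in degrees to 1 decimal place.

4.7°

To cancel the current, the upstream component of the ferry's velocity must equal the flow: 5.42 sin θ = 0.44.
sin θ = 0.44 / 5.42 = 0.0812.
θ = arcsin(0.0812) = 4.656°.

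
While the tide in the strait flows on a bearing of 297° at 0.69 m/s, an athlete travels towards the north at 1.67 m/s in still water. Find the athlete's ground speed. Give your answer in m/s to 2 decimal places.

Taking east as x and north as y: velocity relative to the water = (0.000, 1.670) m/s; the water relative to ground = (-0.615, 0.313) m/s.
Velocity relative to ground = (0.000, 1.670) + (-0.615, 0.313) = (-0.615, 1.983) m/s.
Speed = |(-0.615, 1.983)| = 2.076 m/s.

2.08 m/s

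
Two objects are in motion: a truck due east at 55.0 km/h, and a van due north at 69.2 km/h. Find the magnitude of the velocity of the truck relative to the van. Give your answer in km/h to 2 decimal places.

Taking east as x and north as y: truck velocity = (55.000, 0.000) km/h; van velocity = (0.000, 69.200) km/h.
Velocity of truck relative to van = (55.000, 0.000) − (0.000, 69.200) = (55.000, -69.200) km/h.
Magnitude = |(55.000, -69.200)| = 88.395 km/h.

88.39 km/h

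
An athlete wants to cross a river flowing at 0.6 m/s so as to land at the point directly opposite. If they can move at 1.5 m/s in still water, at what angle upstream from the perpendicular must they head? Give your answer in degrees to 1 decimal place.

To cancel the current, the upstream component of the athlete's velocity must equal the flow: 1.5 sin θ = 0.6.
sin θ = 0.6 / 1.5 = 0.4000.
θ = arcsin(0.4000) = 23.578°.

23.6°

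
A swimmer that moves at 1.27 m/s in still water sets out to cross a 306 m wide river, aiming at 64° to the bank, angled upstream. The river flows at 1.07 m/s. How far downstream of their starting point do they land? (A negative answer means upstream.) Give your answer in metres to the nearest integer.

Perpendicular speed = 1.141 m/s; crossing time = 306 / 1.141 = 268.076 s.
Net downstream speed = 0.513 m/s.
Drift = 0.513 × 268.076 = 137.595 m (downstream).

138 m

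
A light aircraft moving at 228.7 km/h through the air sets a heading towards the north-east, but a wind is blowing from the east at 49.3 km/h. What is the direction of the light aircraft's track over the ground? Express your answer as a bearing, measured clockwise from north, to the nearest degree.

035°

Taking east as x and north as y: velocity relative to the air = (161.715, 161.715) km/h; the air relative to ground = (-49.300, 0.000) km/h.
Velocity relative to ground = (161.715, 161.715) + (-49.300, 0.000) = (112.415, 161.715) km/h.
Bearing = atan2(112.42, 161.72) = 34.80° clockwise from north.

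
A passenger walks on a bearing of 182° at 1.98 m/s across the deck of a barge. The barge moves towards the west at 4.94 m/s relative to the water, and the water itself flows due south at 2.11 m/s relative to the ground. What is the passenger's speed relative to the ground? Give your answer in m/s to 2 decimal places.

6.47 m/s

In east/north components (m/s): passenger relative to barge = (-0.069, -1.979); barge relative to water = (-4.940, 0.000); water relative to ground = (0.000, -2.110).
Sum = (-5.009, -4.089) m/s.
Speed = |(-5.009, -4.089)| = 6.466 m/s.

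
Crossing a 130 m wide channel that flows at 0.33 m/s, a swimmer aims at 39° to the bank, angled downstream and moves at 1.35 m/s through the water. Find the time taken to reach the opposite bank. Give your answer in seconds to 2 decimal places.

153.02 s

The component of the swimmer's velocity perpendicular to the bank is 1.35 × sin 39° = 0.850 m/s.
Only the cross-stream component determines the crossing time; the current contributes nothing perpendicular to the bank.
Time = 130 / 0.850 = 153.016 s.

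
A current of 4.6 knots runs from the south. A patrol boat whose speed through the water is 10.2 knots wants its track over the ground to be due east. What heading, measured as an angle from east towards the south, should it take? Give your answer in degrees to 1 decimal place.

26.8°

The current pushes perpendicular to the desired track; the heading must have a component into the current equal to 4.6 knots: 10.2 sin θ = 4.6.
sin θ = 0.4510, so θ = 26.807°.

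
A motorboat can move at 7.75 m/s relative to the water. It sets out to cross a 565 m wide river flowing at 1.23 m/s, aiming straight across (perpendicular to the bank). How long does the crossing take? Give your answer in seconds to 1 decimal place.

The component of the motorboat's velocity perpendicular to the bank is 7.75 m/s.
The current is parallel to the bank, so it does not affect the crossing time.
Time = 565 / 7.750 = 72.903 s.

72.9 s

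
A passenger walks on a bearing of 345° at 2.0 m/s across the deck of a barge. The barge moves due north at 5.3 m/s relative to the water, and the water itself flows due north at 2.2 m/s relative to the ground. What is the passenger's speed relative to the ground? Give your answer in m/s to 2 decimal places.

In east/north components (m/s): passenger relative to barge = (-0.518, 1.932); barge relative to water = (0.000, 5.300); water relative to ground = (0.000, 2.200).
Sum = (-0.518, 9.432) m/s.
Speed = |(-0.518, 9.432)| = 9.446 m/s.

9.45 m/s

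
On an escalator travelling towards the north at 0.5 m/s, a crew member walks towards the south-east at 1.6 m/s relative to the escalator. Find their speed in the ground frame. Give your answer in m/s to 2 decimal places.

1.30 m/s

Taking east as x and north as y: escalator velocity = (0.000, 0.500) m/s; crew member velocity relative to escalator = (1.131, -1.131) m/s.
Velocity relative to ground = (0.000, 0.500) + (1.131, -1.131) = (1.131, -0.631) m/s.
Speed = |(1.131, -0.631)| = 1.296 m/s.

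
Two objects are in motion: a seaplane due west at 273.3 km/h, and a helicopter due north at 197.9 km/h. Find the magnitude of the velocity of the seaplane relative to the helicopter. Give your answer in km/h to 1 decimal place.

Taking east as x and north as y: seaplane velocity = (-273.300, 0.000) km/h; helicopter velocity = (0.000, 197.900) km/h.
Velocity of seaplane relative to helicopter = (-273.300, 0.000) − (0.000, 197.900) = (-273.300, -197.900) km/h.
Magnitude = |(-273.300, -197.900)| = 337.427 km/h.

337.4 km/h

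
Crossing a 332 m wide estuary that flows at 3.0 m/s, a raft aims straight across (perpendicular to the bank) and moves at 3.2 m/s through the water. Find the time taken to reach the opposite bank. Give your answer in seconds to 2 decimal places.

The component of the raft's velocity perpendicular to the bank is 3.2 m/s.
The flow acts along the bank and has no component across it.
Time = 332 / 3.200 = 103.750 s.

103.75 s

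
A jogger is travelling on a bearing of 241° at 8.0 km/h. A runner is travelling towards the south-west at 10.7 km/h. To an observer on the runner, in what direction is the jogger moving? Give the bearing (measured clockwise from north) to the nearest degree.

Taking east as x and north as y: jogger velocity = (-6.997, -3.878) km/h; runner velocity = (-7.566, -7.566) km/h.
Velocity of jogger relative to runner = (-6.997, -3.878) − (-7.566, -7.566) = (0.569, 3.688) km/h.
Bearing = atan2(0.57, 3.69) = 8.77° clockwise from north.

009°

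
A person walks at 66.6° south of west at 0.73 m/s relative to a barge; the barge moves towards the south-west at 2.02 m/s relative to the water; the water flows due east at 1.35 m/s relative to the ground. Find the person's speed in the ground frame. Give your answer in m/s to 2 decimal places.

2.13 m/s

In east/north components (m/s): person relative to barge = (-0.290, -0.670); barge relative to water = (-1.428, -1.428); water relative to ground = (1.350, 0.000).
Sum = (-0.368, -2.098) m/s.
Speed = |(-0.368, -2.098)| = 2.130 m/s.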